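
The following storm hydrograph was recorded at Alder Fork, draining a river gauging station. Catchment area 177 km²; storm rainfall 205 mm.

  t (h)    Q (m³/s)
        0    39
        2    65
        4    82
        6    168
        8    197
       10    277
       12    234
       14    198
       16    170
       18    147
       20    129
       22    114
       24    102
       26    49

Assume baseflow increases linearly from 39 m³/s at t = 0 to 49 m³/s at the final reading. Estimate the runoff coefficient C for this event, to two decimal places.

ΣQ_DR = 1355 m³/s; V = ΣQ_DR·Δt = 9.756 × 10^6 m³.
Runoff depth d = V / A = 55.12 mm.
C = d / P = 55.12 / 205 = 0.27.

C ≈ 0.27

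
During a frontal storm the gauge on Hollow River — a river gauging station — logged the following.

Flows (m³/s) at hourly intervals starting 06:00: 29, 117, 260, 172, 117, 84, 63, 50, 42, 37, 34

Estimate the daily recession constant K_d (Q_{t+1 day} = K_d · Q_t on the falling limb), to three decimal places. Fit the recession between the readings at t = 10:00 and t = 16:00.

K_d ≈ 0.007

Between t = 10:00 and t = 16:00 the flow falls from 117 to 34 m³/s over 6×1 h = 6 h.
Per-interval ratio K = (34/117)^(1/6) = 0.8139; K_d = K^(24/1) = 0.007.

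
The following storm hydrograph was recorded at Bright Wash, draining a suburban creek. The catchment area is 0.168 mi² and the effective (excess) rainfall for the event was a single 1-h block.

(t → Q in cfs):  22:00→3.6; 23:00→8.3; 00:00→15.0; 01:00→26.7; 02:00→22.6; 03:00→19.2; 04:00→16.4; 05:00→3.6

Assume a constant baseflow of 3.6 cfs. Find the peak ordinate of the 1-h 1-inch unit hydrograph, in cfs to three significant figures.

U_p ≈ 28.9 cfs

Direct runoff: 0.0, 4.7, 11.4, 23.1, 19.0, 15.6, 12.8, 0.0 cfs; ΣQ_DR = 86.60 cfs, peak = 23.1 cfs.
Runoff depth d = ΣQ_DR·Δt / A = 86.60 × 3600 / (0.168 mi²) = 0.7988 in.
The 1-inch UH is the DRH scaled by (1 in)/d, so U_p = 23.1 × 1/0.7988 = 28.9 cfs.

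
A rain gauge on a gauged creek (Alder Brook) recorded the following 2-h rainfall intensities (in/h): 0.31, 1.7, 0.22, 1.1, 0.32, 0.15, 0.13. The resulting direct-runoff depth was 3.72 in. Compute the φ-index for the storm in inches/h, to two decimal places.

Only the 2 blocks with intensity above φ contribute runoff: 1.7, 1.1 in/h.
Σ(I−φ)·Δt = d  ⇒  (1.7+1.1 − 2φ)·2 = 3.72
φ = (2.800 − 3.72/2) / 2 = 0.47 in/h.

φ ≈ 0.47 in/h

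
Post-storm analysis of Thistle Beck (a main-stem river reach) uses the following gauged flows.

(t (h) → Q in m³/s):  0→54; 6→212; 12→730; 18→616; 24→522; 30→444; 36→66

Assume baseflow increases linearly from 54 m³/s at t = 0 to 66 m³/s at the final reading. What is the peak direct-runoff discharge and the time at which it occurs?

Q_p = 672.00 m³/s at t = 12 h

Subtracting baseflow gives direct-runoff ordinates: 0.00, 156.00, 672.00, 556.00, 460.00, 380.00, 0.00 m³/s.
The maximum is 672.00 m³/s, occurring at the reading for t = 12 h.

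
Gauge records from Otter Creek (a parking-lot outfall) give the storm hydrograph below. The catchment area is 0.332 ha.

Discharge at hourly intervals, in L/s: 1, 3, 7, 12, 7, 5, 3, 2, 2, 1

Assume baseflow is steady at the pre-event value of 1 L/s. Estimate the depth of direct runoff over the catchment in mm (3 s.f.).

Direct runoff: 0.0, 2.0, 6.0, 11.0, 6.0, 4.0, 2.0, 1.0, 1.0, 0.0 L/s; ΣQ_DR = 33.00 L/s.
V = ΣQ_DR · Δt = 33.00 × 3600 s = 1.188 × 10^5 L.
Over A = 0.332 ha, depth = V / A = 35.8 mm.

d ≈ 35.8 mm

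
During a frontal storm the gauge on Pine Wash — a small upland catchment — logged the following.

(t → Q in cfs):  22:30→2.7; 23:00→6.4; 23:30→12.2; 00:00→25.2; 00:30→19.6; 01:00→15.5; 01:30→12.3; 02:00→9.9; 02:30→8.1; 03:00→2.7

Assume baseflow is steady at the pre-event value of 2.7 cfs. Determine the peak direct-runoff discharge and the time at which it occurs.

Subtracting baseflow gives direct-runoff ordinates: 0.0, 3.7, 9.5, 22.5, 16.9, 12.8, 9.6, 7.2, 5.4, 0.0 cfs.
The maximum is 22.5 cfs, occurring at the reading for t = 00:00.

Q_p = 22.5 cfs at t = 00:00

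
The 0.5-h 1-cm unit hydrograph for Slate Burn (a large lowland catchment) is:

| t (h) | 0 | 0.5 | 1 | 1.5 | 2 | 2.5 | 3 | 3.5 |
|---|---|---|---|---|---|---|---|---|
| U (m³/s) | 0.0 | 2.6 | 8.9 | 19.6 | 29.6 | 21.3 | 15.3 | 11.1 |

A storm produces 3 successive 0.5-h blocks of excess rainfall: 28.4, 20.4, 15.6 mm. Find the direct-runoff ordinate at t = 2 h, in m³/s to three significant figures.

Q ≈ 138 m³/s

By discrete convolution, Q_j = Σ (P_i / 10 mm) · U_{j−i}.
At t = 2 h (j=4): Q = (28.4/10)·29.6 + (20.4/10)·19.6 + (15.6/10)·8.9 = 138 m³/s.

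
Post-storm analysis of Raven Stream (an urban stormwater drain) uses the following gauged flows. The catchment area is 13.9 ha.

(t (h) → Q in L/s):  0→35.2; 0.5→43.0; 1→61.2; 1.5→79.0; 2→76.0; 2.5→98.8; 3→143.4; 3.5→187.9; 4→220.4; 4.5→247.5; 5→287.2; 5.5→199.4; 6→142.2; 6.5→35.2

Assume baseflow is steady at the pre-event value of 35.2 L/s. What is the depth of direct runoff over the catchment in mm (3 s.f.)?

Direct runoff: 0.0, 7.8, 26.0, 43.8, 40.8, 63.6, 108.2, 152.7, 185.2, 212.3, 252.0, 164.2, 107.0, 0.0 L/s; ΣQ_DR = 1364 L/s.
V = ΣQ_DR · Δt = 1364 × 1800 s = 2.454 × 10^6 L.
Over A = 13.9 ha, depth = V / A = 17.7 mm.

d ≈ 17.7 mm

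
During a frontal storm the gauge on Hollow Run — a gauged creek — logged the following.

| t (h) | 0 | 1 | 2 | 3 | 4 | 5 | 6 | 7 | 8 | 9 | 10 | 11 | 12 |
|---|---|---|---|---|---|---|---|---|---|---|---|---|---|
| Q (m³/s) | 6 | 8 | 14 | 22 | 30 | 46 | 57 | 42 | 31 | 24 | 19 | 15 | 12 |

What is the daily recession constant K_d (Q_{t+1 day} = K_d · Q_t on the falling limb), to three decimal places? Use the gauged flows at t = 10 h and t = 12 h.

Between t = 10 h and t = 12 h the flow falls from 19 to 12 m³/s over 2×1 h = 2 h.
Per-interval ratio K = (12/19)^(1/2) = 0.7947; K_d = K^(24/1) = 0.004.

K_d ≈ 0.004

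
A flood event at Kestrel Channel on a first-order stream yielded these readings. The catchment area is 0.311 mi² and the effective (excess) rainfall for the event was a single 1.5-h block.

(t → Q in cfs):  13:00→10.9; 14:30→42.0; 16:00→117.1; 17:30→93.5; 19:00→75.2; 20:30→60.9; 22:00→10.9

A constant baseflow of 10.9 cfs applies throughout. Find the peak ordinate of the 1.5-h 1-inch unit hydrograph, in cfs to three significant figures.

Direct runoff: 0.0, 31.1, 106.2, 82.6, 64.3, 50.0, 0.0 cfs; ΣQ_DR = 334.2 cfs, peak = 106.2 cfs.
Runoff depth d = ΣQ_DR·Δt / A = 334.2 × 5400 / (0.311 mi²) = 2.498 in.
The 1-inch UH is the DRH scaled by (1 in)/d, so U_p = 106.2 × 1/2.498 = 42.5 cfs.

U_p ≈ 42.5 cfs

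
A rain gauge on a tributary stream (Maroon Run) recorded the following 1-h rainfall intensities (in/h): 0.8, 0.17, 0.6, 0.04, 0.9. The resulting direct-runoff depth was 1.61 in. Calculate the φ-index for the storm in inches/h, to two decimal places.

φ ≈ 0.23 in/h

Only the 3 blocks with intensity above φ contribute runoff: 0.8, 0.6, 0.9 in/h.
Σ(I−φ)·Δt = d  ⇒  (0.8+0.6+0.9 − 3φ)·1 = 1.61
φ = (2.300 − 1.61/1) / 3 = 0.23 in/h.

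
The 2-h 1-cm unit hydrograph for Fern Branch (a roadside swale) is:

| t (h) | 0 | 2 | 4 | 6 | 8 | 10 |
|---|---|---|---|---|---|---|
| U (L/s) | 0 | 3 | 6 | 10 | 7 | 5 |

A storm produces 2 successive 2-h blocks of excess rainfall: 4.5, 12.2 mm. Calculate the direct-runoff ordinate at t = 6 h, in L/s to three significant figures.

Q ≈ 11.8 L/s

By discrete convolution, Q_j = Σ (P_i / 10 mm) · U_{j−i}.
At t = 6 h (j=3): Q = (4.5/10)·10 + (12.2/10)·6 = 11.8 L/s.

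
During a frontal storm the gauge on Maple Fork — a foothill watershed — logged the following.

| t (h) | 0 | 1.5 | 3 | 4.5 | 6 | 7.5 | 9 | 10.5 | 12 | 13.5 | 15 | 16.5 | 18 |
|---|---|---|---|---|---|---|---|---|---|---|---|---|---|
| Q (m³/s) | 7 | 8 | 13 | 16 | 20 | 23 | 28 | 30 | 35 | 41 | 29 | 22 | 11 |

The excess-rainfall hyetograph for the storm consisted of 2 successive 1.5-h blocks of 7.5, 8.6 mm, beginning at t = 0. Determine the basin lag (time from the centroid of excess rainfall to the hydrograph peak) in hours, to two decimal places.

t_L ≈ 11.95 h

Centroid of excess rainfall: t_c = Σ P_i·t̄_i / ΣP_i = 1.5512 h (block centres at 0.75, 2.25 h).
Hydrograph peak occurs at t = 13.5 h, so basin lag t_L = 13.5 − 1.5512 = 11.95 h.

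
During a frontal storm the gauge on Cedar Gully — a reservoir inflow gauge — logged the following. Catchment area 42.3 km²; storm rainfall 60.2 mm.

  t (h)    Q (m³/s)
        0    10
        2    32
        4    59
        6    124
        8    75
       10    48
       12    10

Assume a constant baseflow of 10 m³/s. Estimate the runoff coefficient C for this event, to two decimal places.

ΣQ_DR = 288.0 m³/s; V = ΣQ_DR·Δt = 2.074 × 10^6 m³.
Runoff depth d = V / A = 49.02 mm.
C = d / P = 49.02 / 60.2 = 0.81.

C ≈ 0.81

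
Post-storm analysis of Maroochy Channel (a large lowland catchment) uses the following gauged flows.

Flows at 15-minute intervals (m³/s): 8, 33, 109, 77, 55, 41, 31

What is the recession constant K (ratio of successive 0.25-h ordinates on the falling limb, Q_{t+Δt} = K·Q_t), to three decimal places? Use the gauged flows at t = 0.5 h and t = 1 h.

Using the recession-limb readings at t = 0.5 h and t = 1 h: Q falls from 109 to 55 m³/s over 2 intervals.
K = (Q₂/Q₁)^(1/2) = (55/109)^(1/2) = 0.710.

K ≈ 0.710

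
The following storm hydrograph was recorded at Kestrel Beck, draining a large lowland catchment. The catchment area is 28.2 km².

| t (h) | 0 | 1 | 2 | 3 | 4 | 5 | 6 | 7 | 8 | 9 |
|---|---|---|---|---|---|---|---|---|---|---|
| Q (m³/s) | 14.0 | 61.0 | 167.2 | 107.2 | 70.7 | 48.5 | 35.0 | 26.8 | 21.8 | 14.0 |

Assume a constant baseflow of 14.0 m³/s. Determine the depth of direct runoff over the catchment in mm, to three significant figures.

d ≈ 54.4 mm

Direct runoff: 0.0, 47.0, 153.2, 93.2, 56.7, 34.5, 21.0, 12.8, 7.8, 0.0 m³/s; ΣQ_DR = 426.2 m³/s.
V = ΣQ_DR · Δt = 426.2 × 3600 s = 1.534 × 10^6 m³.
Over A = 28.2 km², depth = V / A = 54.4 mm.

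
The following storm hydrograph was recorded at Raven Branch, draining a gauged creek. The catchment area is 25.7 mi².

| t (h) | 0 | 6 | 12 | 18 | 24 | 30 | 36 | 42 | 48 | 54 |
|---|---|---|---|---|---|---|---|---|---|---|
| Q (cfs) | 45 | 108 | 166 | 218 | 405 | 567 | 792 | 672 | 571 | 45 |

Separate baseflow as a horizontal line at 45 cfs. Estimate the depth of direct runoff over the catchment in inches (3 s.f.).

Direct runoff: 0.0, 63.0, 121.0, 173.0, 360.0, 522.0, 747.0, 627.0, 526.0, 0.0 cfs; ΣQ_DR = 3139 cfs.
V = ΣQ_DR · Δt = 3139 × 21600 s = 6.780 × 10^7 ft³.
Over A = 25.7 mi², depth = V / A = 1.14 in.

d ≈ 1.14 in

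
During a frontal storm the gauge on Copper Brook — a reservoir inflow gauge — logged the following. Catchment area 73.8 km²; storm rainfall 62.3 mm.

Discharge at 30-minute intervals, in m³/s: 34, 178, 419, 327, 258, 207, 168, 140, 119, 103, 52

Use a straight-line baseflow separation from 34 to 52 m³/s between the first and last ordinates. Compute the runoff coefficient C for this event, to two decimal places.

ΣQ_DR = 1532 m³/s; V = ΣQ_DR·Δt = 2.758 × 10^6 m³.
Runoff depth d = V / A = 37.37 mm.
C = d / P = 37.37 / 62.3 = 0.60.

C ≈ 0.60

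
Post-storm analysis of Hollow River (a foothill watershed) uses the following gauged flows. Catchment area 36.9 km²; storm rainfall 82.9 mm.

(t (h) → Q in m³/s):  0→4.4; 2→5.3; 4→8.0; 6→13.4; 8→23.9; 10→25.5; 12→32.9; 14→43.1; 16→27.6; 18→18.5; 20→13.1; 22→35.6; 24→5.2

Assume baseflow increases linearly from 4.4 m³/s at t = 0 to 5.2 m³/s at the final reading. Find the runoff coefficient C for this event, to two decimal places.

ΣQ_DR = 194.1 m³/s; V = ΣQ_DR·Δt = 1.398 × 10^6 m³.
Runoff depth d = V / A = 37.87 mm.
C = d / P = 37.87 / 82.9 = 0.46.

C ≈ 0.46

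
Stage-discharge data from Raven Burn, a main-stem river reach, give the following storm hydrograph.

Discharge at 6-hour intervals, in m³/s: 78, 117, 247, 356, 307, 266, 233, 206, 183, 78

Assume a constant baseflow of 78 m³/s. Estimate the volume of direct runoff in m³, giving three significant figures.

V ≈ 2.79 × 10^7 m³

Direct-runoff ordinates (Q − Q_b): 0.0, 39.0, 169.0, 278.0, 229.0, 188.0, 155.0, 128.0, 105.0, 0.0 m³/s.
ΣQ_DR = 1291 m³/s.
With Δt = 6 h = 21600 s, V = ΣQ_DR · Δt = 1291 × 21600 = 2.79 × 10^7 m³.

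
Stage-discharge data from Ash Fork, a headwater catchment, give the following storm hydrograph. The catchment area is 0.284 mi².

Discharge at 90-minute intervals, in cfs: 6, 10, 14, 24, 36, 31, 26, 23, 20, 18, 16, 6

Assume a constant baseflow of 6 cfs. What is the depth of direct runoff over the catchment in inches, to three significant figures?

d ≈ 1.29 in

Direct runoff: 0.0, 4.0, 8.0, 18.0, 30.0, 25.0, 20.0, 17.0, 14.0, 12.0, 10.0, 0.0 cfs; ΣQ_DR = 158.0 cfs.
V = ΣQ_DR · Δt = 158.0 × 5400 s = 8.532 × 10^5 ft³.
Over A = 0.284 mi², depth = V / A = 1.29 in.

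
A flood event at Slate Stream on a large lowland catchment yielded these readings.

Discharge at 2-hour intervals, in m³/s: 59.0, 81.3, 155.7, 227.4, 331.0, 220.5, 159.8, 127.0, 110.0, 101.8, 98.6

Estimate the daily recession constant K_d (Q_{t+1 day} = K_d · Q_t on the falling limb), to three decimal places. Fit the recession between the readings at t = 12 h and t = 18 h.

K_d ≈ 0.165

Between t = 12 h and t = 18 h the flow falls from 159.8 to 101.8 m³/s over 3×2 h = 6 h.
Per-interval ratio K = (101.8/159.8)^(1/3) = 0.8604; K_d = K^(24/2) = 0.165.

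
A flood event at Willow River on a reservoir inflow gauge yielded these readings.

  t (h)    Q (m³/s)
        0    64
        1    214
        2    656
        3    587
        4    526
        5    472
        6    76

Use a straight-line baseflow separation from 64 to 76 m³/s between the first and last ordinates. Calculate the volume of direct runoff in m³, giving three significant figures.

Direct-runoff ordinates (Q − Q_b): 0.00, 148.00, 588.00, 517.00, 454.00, 398.00, 0.00 m³/s.
ΣQ_DR = 2105 m³/s.
With Δt = 1 h = 3600 s, V = ΣQ_DR · Δt = 2105 × 3600 = 7.58 × 10^6 m³.

V ≈ 7.58 × 10^6 m³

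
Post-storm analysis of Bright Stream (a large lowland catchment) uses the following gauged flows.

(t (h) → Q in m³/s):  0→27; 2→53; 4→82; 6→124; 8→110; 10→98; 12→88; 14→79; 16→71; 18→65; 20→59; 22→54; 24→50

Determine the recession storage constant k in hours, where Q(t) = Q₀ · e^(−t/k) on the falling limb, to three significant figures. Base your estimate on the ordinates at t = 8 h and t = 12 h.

On the falling limb, Q drops from 110 to 88 m³/s between t = 8 h and t = 12 h (Δt = 4 h).
k = −Δt / ln(Q₂/Q₁) = −4 / ln(88/110) = 17.9 h.

k ≈ 17.9 h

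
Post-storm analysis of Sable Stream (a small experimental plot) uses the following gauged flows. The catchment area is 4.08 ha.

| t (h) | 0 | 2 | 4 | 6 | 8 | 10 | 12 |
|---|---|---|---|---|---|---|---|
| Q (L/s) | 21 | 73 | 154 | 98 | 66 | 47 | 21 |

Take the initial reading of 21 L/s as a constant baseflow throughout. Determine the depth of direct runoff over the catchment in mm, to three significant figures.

Direct runoff: 0.0, 52.0, 133.0, 77.0, 45.0, 26.0, 0.0 L/s; ΣQ_DR = 333.0 L/s.
V = ΣQ_DR · Δt = 333.0 × 7200 s = 2.398 × 10^6 L.
Over A = 4.08 ha, depth = V / A = 58.8 mm.

d ≈ 58.8 mm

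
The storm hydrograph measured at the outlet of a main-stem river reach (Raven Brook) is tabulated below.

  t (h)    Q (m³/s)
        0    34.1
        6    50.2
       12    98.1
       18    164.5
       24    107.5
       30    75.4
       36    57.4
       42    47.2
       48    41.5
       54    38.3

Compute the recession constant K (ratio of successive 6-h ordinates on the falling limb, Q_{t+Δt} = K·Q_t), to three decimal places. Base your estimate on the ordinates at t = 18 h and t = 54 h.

K ≈ 0.784

Using the recession-limb readings at t = 18 h and t = 54 h: Q falls from 164.5 to 38.3 m³/s over 6 intervals.
K = (Q₂/Q₁)^(1/6) = (38.3/164.5)^(1/6) = 0.784.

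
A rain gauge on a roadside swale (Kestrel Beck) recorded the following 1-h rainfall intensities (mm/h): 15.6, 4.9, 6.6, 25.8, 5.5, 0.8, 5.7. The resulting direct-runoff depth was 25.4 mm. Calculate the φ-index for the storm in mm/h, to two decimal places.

Only the 2 blocks with intensity above φ contribute runoff: 15.6, 25.8 mm/h.
Σ(I−φ)·Δt = d  ⇒  (15.6+25.8 − 2φ)·1 = 25.4
φ = (41.40 − 25.4/1) / 2 = 8.00 mm/h.

φ ≈ 8.00 mm/h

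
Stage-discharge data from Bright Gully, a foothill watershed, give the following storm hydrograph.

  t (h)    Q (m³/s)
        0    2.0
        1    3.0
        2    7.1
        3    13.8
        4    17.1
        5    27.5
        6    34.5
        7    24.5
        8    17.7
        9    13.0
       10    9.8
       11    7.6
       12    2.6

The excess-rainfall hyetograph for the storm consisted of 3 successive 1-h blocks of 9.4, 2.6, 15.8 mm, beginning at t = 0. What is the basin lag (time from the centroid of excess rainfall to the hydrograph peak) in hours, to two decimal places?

t_L ≈ 4.27 h

Centroid of excess rainfall: t_c = Σ P_i·t̄_i / ΣP_i = 1.7302 h (block centres at 0.5, 1.5, 2.5 h).
Hydrograph peak occurs at t = 6 h, so basin lag t_L = 6 − 1.7302 = 4.27 h.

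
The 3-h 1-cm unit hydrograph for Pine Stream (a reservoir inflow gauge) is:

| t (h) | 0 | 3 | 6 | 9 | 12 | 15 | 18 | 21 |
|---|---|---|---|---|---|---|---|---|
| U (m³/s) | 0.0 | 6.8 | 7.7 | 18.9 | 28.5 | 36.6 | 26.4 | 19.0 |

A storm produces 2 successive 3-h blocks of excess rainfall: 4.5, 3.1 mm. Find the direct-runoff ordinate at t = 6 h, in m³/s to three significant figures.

By discrete convolution, Q_j = Σ (P_i / 10 mm) · U_{j−i}.
At t = 6 h (j=2): Q = (4.5/10)·7.7 + (3.1/10)·6.8 = 5.57 m³/s.

Q ≈ 5.57 m³/s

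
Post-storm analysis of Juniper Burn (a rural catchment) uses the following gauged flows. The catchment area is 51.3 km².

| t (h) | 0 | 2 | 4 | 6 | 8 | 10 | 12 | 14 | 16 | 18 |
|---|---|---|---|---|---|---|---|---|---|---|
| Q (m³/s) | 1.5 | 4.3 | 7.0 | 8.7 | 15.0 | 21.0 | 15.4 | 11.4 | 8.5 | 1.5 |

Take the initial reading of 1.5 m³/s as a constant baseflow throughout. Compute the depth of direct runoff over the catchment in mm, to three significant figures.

d ≈ 11.1 mm

Direct runoff: 0.0, 2.8, 5.5, 7.2, 13.5, 19.5, 13.9, 9.9, 7.0, 0.0 m³/s; ΣQ_DR = 79.30 m³/s.
V = ΣQ_DR · Δt = 79.30 × 7200 s = 5.710 × 10^5 m³.
Over A = 51.3 km², depth = V / A = 11.1 mm.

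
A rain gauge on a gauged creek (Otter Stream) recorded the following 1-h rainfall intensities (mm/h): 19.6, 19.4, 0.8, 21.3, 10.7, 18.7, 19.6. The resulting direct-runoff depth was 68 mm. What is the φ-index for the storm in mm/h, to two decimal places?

φ ≈ 6.88 mm/h

Only the 6 blocks with intensity above φ contribute runoff: 19.6, 19.4, 21.3, 10.7, 18.7, 19.6 mm/h.
Σ(I−φ)·Δt = d  ⇒  (19.6+19.4+21.3+10.7+18.7+19.6 − 6φ)·1 = 68
φ = (109.3 − 68/1) / 6 = 6.88 mm/h.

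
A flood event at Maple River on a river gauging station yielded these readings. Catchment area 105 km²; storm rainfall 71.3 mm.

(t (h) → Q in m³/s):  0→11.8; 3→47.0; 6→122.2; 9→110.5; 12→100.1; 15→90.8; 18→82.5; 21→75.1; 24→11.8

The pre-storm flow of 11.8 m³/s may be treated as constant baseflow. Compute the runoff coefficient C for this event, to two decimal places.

ΣQ_DR = 545.6 m³/s; V = ΣQ_DR·Δt = 5.892 × 10^6 m³.
Runoff depth d = V / A = 56.12 mm.
C = d / P = 56.12 / 71.3 = 0.79.

C ≈ 0.79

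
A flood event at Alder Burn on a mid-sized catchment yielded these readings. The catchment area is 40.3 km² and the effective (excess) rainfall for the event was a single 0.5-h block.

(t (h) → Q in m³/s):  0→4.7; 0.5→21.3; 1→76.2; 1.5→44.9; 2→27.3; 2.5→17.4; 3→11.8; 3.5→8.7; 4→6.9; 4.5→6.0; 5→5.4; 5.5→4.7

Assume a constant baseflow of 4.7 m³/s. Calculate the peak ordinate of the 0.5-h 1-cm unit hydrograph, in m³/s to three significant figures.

Direct runoff: 0.0, 16.6, 71.5, 40.2, 22.6, 12.7, 7.1, 4.0, 2.2, 1.3, 0.7, 0.0 m³/s; ΣQ_DR = 178.9 m³/s, peak = 71.5 m³/s.
Runoff depth d = ΣQ_DR·Δt / A = 178.9 × 1800 / (40.3 km²) = 7.991 mm.
The 1-cm UH is the DRH scaled by (10 mm)/d, so U_p = 71.5 × 10/7.991 = 89.5 m³/s.

U_p ≈ 89.5 m³/s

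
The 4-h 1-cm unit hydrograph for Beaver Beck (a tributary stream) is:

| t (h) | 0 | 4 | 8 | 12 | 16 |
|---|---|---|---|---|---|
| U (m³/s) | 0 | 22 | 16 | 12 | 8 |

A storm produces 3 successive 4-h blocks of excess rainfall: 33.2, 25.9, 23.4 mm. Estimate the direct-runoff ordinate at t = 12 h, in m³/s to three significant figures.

Q ≈ 133 m³/s

By discrete convolution, Q_j = Σ (P_i / 10 mm) · U_{j−i}.
At t = 12 h (j=3): Q = (33.2/10)·12 + (25.9/10)·16 + (23.4/10)·22 = 133 m³/s.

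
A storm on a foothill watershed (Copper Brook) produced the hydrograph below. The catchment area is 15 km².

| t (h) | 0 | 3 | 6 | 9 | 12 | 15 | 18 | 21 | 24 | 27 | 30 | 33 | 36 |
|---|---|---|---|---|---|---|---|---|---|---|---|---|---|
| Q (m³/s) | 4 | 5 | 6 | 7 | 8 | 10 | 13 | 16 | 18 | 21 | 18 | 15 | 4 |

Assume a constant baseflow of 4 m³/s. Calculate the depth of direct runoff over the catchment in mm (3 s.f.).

Direct runoff: 0.0, 1.0, 2.0, 3.0, 4.0, 6.0, 9.0, 12.0, 14.0, 17.0, 14.0, 11.0, 0.0 m³/s; ΣQ_DR = 93.00 m³/s.
V = ΣQ_DR · Δt = 93.00 × 10800 s = 1.004 × 10^6 m³.
Over A = 15 km², depth = V / A = 67.0 mm.

d ≈ 67.0 mm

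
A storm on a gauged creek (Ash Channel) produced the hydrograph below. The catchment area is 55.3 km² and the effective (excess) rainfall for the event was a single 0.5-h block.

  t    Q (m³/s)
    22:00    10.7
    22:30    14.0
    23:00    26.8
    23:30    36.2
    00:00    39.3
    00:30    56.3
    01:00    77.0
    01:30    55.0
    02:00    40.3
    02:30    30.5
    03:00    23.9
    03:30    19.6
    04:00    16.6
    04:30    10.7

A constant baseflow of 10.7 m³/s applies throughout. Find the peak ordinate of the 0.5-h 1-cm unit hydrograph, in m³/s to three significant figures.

Direct runoff: 0.0, 3.3, 16.1, 25.5, 28.6, 45.6, 66.3, 44.3, 29.6, 19.8, 13.2, 8.9, 5.9, 0.0 m³/s; ΣQ_DR = 307.1 m³/s, peak = 66.3 m³/s.
Runoff depth d = ΣQ_DR·Δt / A = 307.1 × 1800 / (55.3 km²) = 9.996 mm.
The 1-cm UH is the DRH scaled by (10 mm)/d, so U_p = 66.3 × 10/9.996 = 66.3 m³/s.

U_p ≈ 66.3 m³/s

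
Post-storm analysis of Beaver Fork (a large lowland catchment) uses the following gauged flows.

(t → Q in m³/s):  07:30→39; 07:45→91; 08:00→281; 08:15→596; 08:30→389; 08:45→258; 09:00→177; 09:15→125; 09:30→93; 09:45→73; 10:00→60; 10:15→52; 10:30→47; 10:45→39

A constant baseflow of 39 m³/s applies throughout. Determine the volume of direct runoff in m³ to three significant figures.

V ≈ 1.60 × 10^6 m³

Direct-runoff ordinates (Q − Q_b): 0.0, 52.0, 242.0, 557.0, 350.0, 219.0, 138.0, 86.0, 54.0, 34.0, 21.0, 13.0, 8.0, 0.0 m³/s.
ΣQ_DR = 1774 m³/s.
With Δt = 0.25 h = 900 s, V = ΣQ_DR · Δt = 1774 × 900 = 1.60 × 10^6 m³.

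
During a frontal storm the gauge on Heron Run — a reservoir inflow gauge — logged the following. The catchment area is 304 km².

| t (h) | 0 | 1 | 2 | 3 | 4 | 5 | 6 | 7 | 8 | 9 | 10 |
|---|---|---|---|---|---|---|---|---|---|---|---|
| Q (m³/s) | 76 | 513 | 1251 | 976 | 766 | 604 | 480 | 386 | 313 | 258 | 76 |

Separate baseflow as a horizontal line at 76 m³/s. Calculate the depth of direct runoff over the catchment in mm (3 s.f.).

Direct runoff: 0.0, 437.0, 1175.0, 900.0, 690.0, 528.0, 404.0, 310.0, 237.0, 182.0, 0.0 m³/s; ΣQ_DR = 4863 m³/s.
V = ΣQ_DR · Δt = 4863 × 3600 s = 1.751 × 10^7 m³.
Over A = 304 km², depth = V / A = 57.6 mm.

d ≈ 57.6 mm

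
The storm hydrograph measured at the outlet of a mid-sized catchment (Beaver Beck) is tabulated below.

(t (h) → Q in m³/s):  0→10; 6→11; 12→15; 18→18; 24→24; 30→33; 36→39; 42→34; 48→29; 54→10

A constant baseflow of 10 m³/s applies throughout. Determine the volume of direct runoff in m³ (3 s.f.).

Direct-runoff ordinates (Q − Q_b): 0.0, 1.0, 5.0, 8.0, 14.0, 23.0, 29.0, 24.0, 19.0, 0.0 m³/s.
ΣQ_DR = 123.0 m³/s.
With Δt = 6 h = 21600 s, V = ΣQ_DR · Δt = 123.0 × 21600 = 2.66 × 10^6 m³.

V ≈ 2.66 × 10^6 m³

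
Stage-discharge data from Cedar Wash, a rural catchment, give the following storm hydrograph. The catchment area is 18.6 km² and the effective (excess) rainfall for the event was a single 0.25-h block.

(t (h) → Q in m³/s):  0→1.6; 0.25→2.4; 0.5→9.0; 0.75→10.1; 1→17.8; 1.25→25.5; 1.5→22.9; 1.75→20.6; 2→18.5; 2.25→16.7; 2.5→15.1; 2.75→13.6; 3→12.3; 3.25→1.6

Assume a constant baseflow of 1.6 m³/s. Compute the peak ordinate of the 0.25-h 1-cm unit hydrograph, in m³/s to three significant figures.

U_p ≈ 29.9 m³/s

Direct runoff: 0.0, 0.8, 7.4, 8.5, 16.2, 23.9, 21.3, 19.0, 16.9, 15.1, 13.5, 12.0, 10.7, 0.0 m³/s; ΣQ_DR = 165.3 m³/s, peak = 23.9 m³/s.
Runoff depth d = ΣQ_DR·Δt / A = 165.3 × 900 / (18.6 km²) = 7.998 mm.
The 1-cm UH is the DRH scaled by (10 mm)/d, so U_p = 23.9 × 10/7.998 = 29.9 m³/s.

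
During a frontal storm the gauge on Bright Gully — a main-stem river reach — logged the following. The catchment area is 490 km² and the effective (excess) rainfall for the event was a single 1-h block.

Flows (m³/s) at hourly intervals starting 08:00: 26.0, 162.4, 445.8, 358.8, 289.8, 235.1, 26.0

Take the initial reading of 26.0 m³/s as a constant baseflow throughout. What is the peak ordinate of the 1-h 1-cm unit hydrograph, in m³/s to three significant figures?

U_p ≈ 420 m³/s

Direct runoff: 0.0, 136.4, 419.8, 332.8, 263.8, 209.1, 0.0 m³/s; ΣQ_DR = 1362 m³/s, peak = 419.8 m³/s.
Runoff depth d = ΣQ_DR·Δt / A = 1362 × 3600 / (490 km²) = 10.01 mm.
The 1-cm UH is the DRH scaled by (10 mm)/d, so U_p = 419.8 × 10/10.01 = 420 m³/s.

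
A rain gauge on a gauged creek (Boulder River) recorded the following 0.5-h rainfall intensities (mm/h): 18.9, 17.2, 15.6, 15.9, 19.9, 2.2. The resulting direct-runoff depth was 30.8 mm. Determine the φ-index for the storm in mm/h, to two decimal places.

Only the 5 blocks with intensity above φ contribute runoff: 18.9, 17.2, 15.6, 15.9, 19.9 mm/h.
Σ(I−φ)·Δt = d  ⇒  (18.9+17.2+15.6+15.9+19.9 − 5φ)·0.5 = 30.8
φ = (87.50 − 30.8/0.5) / 5 = 5.18 mm/h.

φ ≈ 5.18 mm/h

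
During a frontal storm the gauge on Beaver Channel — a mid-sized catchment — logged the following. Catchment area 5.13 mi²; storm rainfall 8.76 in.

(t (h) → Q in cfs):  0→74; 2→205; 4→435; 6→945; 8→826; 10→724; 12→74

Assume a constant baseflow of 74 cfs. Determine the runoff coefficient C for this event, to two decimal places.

C ≈ 0.19

ΣQ_DR = 2765 cfs; V = ΣQ_DR·Δt = 1.991 × 10^7 ft³.
Runoff depth d = V / A = 1.670 in.
C = d / P = 1.670 / 8.76 = 0.19.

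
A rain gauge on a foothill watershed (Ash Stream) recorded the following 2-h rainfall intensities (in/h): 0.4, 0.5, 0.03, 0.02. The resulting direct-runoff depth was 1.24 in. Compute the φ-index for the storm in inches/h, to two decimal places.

φ ≈ 0.14 in/h

Only the 2 blocks with intensity above φ contribute runoff: 0.4, 0.5 in/h.
Σ(I−φ)·Δt = d  ⇒  (0.4+0.5 − 2φ)·2 = 1.24
φ = (0.9000 − 1.24/2) / 2 = 0.14 in/h.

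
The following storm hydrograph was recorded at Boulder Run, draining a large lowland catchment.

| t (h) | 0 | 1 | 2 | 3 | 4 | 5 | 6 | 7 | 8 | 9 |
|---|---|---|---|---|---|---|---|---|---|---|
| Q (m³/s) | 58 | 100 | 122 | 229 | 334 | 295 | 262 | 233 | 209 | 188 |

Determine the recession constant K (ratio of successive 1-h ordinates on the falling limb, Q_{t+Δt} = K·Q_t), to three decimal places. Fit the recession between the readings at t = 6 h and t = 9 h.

Using the recession-limb readings at t = 6 h and t = 9 h: Q falls from 262 to 188 m³/s over 3 intervals.
K = (Q₂/Q₁)^(1/3) = (188/262)^(1/3) = 0.895.

K ≈ 0.895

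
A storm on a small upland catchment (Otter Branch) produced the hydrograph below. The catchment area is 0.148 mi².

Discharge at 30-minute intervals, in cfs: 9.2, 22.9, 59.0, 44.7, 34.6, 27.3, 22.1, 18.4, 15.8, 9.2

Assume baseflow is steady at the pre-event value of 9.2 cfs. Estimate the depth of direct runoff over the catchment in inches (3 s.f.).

Direct runoff: 0.0, 13.7, 49.8, 35.5, 25.4, 18.1, 12.9, 9.2, 6.6, 0.0 cfs; ΣQ_DR = 171.2 cfs.
V = ΣQ_DR · Δt = 171.2 × 1800 s = 3.082 × 10^5 ft³.
Over A = 0.148 mi², depth = V / A = 0.896 in.

d ≈ 0.896 in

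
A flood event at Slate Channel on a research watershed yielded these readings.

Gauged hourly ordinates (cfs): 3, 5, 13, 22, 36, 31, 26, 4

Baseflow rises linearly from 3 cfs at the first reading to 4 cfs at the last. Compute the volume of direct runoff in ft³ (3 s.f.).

V ≈ 4.03 × 10^5 ft³

Direct-runoff ordinates (Q − Q_b): 0.00, 1.86, 9.71, 18.57, 32.43, 27.29, 22.14, 0.00 cfs.
ΣQ_DR = 112.0 cfs.
With Δt = 1 h = 3600 s, V = ΣQ_DR · Δt = 112.0 × 3600 = 4.03 × 10^5 ft³.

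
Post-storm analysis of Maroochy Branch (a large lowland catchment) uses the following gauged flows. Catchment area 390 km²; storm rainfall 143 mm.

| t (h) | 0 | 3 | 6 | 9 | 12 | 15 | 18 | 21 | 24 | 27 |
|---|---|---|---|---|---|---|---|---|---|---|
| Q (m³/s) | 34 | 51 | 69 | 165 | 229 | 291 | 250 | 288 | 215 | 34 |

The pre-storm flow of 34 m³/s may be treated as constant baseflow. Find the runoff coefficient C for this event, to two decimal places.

C ≈ 0.25

ΣQ_DR = 1286 m³/s; V = ΣQ_DR·Δt = 1.389 × 10^7 m³.
Runoff depth d = V / A = 35.61 mm.
C = d / P = 35.61 / 143 = 0.25.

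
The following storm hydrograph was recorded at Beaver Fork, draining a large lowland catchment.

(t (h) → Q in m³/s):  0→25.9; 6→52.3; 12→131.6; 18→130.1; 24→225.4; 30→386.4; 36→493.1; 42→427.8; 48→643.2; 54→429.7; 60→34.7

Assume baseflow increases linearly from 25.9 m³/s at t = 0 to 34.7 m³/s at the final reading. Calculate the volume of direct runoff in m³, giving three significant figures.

V ≈ 5.72 × 10^7 m³

Direct-runoff ordinates (Q − Q_b): 0.00, 25.52, 103.94, 101.56, 195.98, 356.10, 461.92, 395.74, 610.26, 395.88, 0.00 m³/s.
ΣQ_DR = 2647 m³/s.
With Δt = 6 h = 21600 s, V = ΣQ_DR · Δt = 2647 × 21600 = 5.72 × 10^7 m³.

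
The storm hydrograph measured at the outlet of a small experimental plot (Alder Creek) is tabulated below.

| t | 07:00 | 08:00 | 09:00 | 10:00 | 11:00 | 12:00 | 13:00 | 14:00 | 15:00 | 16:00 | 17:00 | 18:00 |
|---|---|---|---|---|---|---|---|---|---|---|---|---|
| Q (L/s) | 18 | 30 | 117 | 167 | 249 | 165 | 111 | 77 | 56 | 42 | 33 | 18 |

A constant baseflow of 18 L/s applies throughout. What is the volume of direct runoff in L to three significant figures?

Direct-runoff ordinates (Q − Q_b): 0.0, 12.0, 99.0, 149.0, 231.0, 147.0, 93.0, 59.0, 38.0, 24.0, 15.0, 0.0 L/s.
ΣQ_DR = 867.0 L/s.
With Δt = 1 h = 3600 s, V = ΣQ_DR · Δt = 867.0 × 3600 = 3.12 × 10^6 L.

V ≈ 3.12 × 10^6 L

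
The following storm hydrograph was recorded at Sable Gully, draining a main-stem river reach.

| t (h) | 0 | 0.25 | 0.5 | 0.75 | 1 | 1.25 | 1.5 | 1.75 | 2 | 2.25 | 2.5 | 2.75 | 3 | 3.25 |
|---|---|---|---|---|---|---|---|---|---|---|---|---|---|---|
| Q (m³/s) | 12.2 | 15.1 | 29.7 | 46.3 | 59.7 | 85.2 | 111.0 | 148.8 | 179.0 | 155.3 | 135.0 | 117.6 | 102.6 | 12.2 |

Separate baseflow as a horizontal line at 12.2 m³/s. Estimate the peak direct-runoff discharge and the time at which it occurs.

Q_p = 166.8 m³/s at t = 2 h

Subtracting baseflow gives direct-runoff ordinates: 0.0, 2.9, 17.5, 34.1, 47.5, 73.0, 98.8, 136.6, 166.8, 143.1, 122.8, 105.4, 90.4, 0.0 m³/s.
The maximum is 166.8 m³/s, occurring at the reading for t = 2 h.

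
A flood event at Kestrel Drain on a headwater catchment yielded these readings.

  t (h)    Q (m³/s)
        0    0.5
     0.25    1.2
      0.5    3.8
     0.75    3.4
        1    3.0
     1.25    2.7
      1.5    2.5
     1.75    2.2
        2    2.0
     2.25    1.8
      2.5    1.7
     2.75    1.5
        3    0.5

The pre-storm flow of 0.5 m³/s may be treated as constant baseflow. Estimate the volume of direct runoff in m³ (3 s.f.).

Direct-runoff ordinates (Q − Q_b): 0.0, 0.7, 3.3, 2.9, 2.5, 2.2, 2.0, 1.7, 1.5, 1.3, 1.2, 1.0, 0.0 m³/s.
ΣQ_DR = 20.30 m³/s.
With Δt = 0.25 h = 900 s, V = ΣQ_DR · Δt = 20.30 × 900 = 18300 m³.

V ≈ 18300 m³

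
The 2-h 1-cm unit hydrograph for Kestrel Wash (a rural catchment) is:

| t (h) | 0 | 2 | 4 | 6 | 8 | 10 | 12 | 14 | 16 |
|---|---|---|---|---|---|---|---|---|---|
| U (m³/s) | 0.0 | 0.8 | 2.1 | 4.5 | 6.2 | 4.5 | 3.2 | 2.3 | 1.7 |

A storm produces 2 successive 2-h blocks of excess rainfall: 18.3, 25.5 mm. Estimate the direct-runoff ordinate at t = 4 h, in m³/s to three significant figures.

Q ≈ 5.88 m³/s

By discrete convolution, Q_j = Σ (P_i / 10 mm) · U_{j−i}.
At t = 4 h (j=2): Q = (18.3/10)·2.1 + (25.5/10)·0.8 = 5.88 m³/s.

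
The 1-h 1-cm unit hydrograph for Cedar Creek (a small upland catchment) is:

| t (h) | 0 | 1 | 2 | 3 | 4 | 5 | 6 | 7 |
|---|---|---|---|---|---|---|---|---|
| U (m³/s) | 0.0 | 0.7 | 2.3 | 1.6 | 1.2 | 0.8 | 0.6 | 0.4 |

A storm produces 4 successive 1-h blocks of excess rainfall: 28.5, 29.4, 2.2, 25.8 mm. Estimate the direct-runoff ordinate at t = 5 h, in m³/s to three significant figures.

Q ≈ 12.1 m³/s

By discrete convolution, Q_j = Σ (P_i / 10 mm) · U_{j−i}.
At t = 5 h (j=5): Q = (28.5/10)·0.8 + (29.4/10)·1.2 + (2.2/10)·1.6 + (25.8/10)·2.3 = 12.1 m³/s.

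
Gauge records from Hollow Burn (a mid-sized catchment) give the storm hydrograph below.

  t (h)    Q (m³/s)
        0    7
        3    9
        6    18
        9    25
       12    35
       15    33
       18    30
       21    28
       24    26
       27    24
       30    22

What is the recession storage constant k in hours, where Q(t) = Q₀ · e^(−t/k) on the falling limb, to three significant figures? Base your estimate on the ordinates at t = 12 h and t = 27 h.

On the falling limb, Q drops from 35 to 24 m³/s between t = 12 h and t = 27 h (Δt = 15 h).
k = −Δt / ln(Q₂/Q₁) = −15 / ln(24/35) = 39.8 h.

k ≈ 39.8 h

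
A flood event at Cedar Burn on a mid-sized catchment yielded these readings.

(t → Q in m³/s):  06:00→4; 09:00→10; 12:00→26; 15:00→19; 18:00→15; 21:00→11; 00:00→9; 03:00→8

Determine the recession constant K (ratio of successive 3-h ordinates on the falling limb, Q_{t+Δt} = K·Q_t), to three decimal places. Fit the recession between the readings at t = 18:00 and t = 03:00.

K ≈ 0.811

Using the recession-limb readings at t = 18:00 and t = 03:00: Q falls from 15 to 8 m³/s over 3 intervals.
K = (Q₂/Q₁)^(1/3) = (8/15)^(1/3) = 0.811.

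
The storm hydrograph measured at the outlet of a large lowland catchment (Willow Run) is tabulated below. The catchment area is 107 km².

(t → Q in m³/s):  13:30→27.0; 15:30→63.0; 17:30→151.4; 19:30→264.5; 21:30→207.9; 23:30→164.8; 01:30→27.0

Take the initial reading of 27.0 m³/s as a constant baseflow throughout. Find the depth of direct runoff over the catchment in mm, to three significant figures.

Direct runoff: 0.0, 36.0, 124.4, 237.5, 180.9, 137.8, 0.0 m³/s; ΣQ_DR = 716.6 m³/s.
V = ΣQ_DR · Δt = 716.6 × 7200 s = 5.160 × 10^6 m³.
Over A = 107 km², depth = V / A = 48.2 mm.

d ≈ 48.2 mm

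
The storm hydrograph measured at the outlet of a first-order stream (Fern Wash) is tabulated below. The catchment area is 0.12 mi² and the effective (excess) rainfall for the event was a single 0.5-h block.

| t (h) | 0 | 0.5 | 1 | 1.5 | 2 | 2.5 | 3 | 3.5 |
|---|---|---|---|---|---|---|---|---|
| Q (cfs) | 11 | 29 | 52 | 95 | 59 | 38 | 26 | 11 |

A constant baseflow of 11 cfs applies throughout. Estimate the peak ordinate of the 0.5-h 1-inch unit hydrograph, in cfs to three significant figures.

Direct runoff: 0.0, 18.0, 41.0, 84.0, 48.0, 27.0, 15.0, 0.0 cfs; ΣQ_DR = 233.0 cfs, peak = 84.0 cfs.
Runoff depth d = ΣQ_DR·Δt / A = 233.0 × 1800 / (0.12 mi²) = 1.504 in.
The 1-inch UH is the DRH scaled by (1 in)/d, so U_p = 84.0 × 1/1.504 = 55.8 cfs.

U_p ≈ 55.8 cfs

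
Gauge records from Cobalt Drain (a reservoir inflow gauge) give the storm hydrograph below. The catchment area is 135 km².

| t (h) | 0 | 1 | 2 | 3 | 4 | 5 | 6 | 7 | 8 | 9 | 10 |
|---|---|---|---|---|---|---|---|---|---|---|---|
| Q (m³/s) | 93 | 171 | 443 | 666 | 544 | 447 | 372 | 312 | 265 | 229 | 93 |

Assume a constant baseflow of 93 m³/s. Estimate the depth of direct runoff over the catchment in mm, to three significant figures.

Direct runoff: 0.0, 78.0, 350.0, 573.0, 451.0, 354.0, 279.0, 219.0, 172.0, 136.0, 0.0 m³/s; ΣQ_DR = 2612 m³/s.
V = ΣQ_DR · Δt = 2612 × 3600 s = 9.403 × 10^6 m³.
Over A = 135 km², depth = V / A = 69.7 mm.

d ≈ 69.7 mm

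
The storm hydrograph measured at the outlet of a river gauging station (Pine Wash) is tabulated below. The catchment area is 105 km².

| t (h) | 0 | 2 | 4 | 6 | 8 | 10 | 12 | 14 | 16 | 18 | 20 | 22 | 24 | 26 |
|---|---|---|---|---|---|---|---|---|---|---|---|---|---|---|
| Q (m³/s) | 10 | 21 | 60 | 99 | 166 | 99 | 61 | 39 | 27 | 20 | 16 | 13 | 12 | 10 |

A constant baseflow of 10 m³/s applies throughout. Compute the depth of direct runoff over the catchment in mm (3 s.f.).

d ≈ 35.2 mm

Direct runoff: 0.0, 11.0, 50.0, 89.0, 156.0, 89.0, 51.0, 29.0, 17.0, 10.0, 6.0, 3.0, 2.0, 0.0 m³/s; ΣQ_DR = 513.0 m³/s.
V = ΣQ_DR · Δt = 513.0 × 7200 s = 3.694 × 10^6 m³.
Over A = 105 km², depth = V / A = 35.2 mm.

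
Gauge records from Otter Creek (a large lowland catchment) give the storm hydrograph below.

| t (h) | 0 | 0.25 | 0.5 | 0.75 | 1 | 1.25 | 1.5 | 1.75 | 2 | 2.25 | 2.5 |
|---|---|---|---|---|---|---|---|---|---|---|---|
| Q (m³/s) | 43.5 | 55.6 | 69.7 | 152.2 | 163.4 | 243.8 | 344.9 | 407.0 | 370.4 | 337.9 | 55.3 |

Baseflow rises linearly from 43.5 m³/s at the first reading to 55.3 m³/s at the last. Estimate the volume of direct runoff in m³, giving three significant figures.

Direct-runoff ordinates (Q − Q_b): 0.00, 10.92, 23.84, 105.16, 115.18, 194.40, 294.32, 355.24, 317.46, 283.78, 0.00 m³/s.
ΣQ_DR = 1700 m³/s.
With Δt = 0.25 h = 900 s, V = ΣQ_DR · Δt = 1700 × 900 = 1.53 × 10^6 m³.

V ≈ 1.53 × 10^6 m³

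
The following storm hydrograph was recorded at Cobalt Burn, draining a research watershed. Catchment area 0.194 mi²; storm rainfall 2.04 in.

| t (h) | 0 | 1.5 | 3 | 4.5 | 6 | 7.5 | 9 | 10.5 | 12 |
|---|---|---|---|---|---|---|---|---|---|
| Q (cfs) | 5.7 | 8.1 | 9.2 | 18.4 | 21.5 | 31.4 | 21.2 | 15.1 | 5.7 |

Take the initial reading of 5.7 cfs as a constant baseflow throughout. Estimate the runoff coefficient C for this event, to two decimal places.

ΣQ_DR = 85.00 cfs; V = ΣQ_DR·Δt = 4.590 × 10^5 ft³.
Runoff depth d = V / A = 1.018 in.
C = d / P = 1.018 / 2.04 = 0.50.

C ≈ 0.50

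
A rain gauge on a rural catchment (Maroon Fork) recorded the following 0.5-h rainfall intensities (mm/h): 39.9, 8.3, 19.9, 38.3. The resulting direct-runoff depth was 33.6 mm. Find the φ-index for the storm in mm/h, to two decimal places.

Only the 3 blocks with intensity above φ contribute runoff: 39.9, 19.9, 38.3 mm/h.
Σ(I−φ)·Δt = d  ⇒  (39.9+19.9+38.3 − 3φ)·0.5 = 33.6
φ = (98.10 − 33.6/0.5) / 3 = 10.30 mm/h.

φ ≈ 10.30 mm/h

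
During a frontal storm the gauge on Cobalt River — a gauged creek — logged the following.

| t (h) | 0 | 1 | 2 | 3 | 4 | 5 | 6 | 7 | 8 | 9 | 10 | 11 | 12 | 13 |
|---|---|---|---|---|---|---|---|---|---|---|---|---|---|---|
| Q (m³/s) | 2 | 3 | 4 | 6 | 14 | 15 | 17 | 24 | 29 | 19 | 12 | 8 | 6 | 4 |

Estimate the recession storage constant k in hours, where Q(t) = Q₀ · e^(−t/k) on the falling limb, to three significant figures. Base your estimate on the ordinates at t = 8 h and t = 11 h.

k ≈ 2.33 h

On the falling limb, Q drops from 29 to 8 m³/s between t = 8 h and t = 11 h (Δt = 3 h).
k = −Δt / ln(Q₂/Q₁) = −3 / ln(8/29) = 2.33 h.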